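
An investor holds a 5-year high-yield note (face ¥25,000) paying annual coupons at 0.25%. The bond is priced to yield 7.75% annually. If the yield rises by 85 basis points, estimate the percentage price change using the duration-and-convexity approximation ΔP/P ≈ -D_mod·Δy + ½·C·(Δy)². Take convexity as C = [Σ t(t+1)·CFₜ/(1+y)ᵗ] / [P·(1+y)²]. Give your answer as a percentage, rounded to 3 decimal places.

With y = 0.0775:
  t   CF        PV=CF/(1+0.0775)^t    t·PV        t(t+1)·PV
  1        62.50        58.0046        58.0046         116.0093
  2        62.50        53.8326       107.6652         322.9957
  3        62.50        49.9607       149.8820         599.5279
  4        62.50        46.3672       185.4688         927.3441
  5    25,062.50    17,255.9151    86,279.5756     517,677.4535
  Σ                 17,464.0802    86,780.5963     519,643.3305
P = 17,464.0802; D_Mac = 4.96909 yrs; D_mod = 4.61168 yrs; C = 25.62861.
Duration effect: -4.61168 × (+0.0085) = -0.039199
Convexity effect: 0.5 × 25.62861 × (0.0085)² = +0.0009258
ΔP/P ≈ -0.039199 + 0.0009258 = -0.038273 = -3.8273%.

-3.827%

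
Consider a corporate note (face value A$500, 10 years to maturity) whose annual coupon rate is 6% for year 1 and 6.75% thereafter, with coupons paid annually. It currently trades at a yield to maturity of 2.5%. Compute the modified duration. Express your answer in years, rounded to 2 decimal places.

7.82 years

Periodic yield y = 0.025. First find Macaulay duration:
  t   CF        PV=CF/(1+0.025)^t    t·PV
  1        30.00        29.2683        29.2683
  2        33.75        32.1237        64.2475
  3        33.75        31.3402        94.0207
  4        33.75        30.5758       122.3033
  5        33.75        29.8301       149.1504
  6        33.75        29.1025       174.6151
  7        33.75        28.3927       198.7489
  8        33.75        27.7002       221.6016
  9        33.75        27.0246       243.2212
  10      533.75       416.9646     4,169.6465
  Σ                    682.3228     5,466.8235
P = 682.3228; Macaulay duration = 5,466.8235 / 682.3228 = 8.01208 years.
Modified duration = D_Mac / (1 + y) = 8.01208 / 1.025 = 7.81666 years.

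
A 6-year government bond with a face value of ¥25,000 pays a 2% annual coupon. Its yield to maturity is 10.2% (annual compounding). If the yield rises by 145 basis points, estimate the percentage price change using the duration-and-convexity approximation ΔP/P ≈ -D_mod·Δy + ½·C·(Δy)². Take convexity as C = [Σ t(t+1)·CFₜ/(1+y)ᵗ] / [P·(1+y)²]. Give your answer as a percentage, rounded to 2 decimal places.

-7.07%

With y = 0.102:
  t   CF        PV=CF/(1+0.102)^t    t·PV        t(t+1)·PV
  1       500.00       453.7205       453.7205         907.4410
  2       500.00       411.7246       823.4492       2,470.3476
  3       500.00       373.6158     1,120.8474       4,483.3895
  4       500.00       339.0343     1,356.1372       6,780.6858
  5       500.00       307.6536     1,538.2681       9,229.6086
  6    25,500.00    14,238.0533    85,428.3196     597,998.2372
  Σ                 16,123.8021    90,720.7419     621,869.7097
P = 16,123.8021; D_Mac = 5.62651 yrs; D_mod = 5.10573 yrs; C = 31.75914.
Duration effect: -5.10573 × (+0.0145) = -0.074033
Convexity effect: 0.5 × 31.75914 × (0.0145)² = +0.0033387
ΔP/P ≈ -0.074033 + 0.0033387 = -0.070694 = -7.0694%.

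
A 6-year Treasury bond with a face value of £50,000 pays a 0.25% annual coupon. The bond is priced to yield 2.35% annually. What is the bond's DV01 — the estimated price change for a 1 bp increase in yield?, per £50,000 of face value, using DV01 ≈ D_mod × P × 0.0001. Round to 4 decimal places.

£25.7301

Periodic yield y = 0.0235.
  t   CF        PV=CF/(1+0.0235)^t    t·PV
  1       125.00       122.1299       122.1299
  2       125.00       119.3258       238.6516
  3       125.00       116.5860       349.7581
  4       125.00       113.9092       455.6366
  5       125.00       111.2938       556.4688
  6    50,125.00    43,604.0977   261,624.5859
  Σ                 44,187.3423   263,347.2309
P = 44,187.3423; D_Mac = 5.95979 yrs; D_mod = 5.82295 yrs.
DV01 ≈ 5.82295 × 44,187.3423 × 0.0001 = 25.730067.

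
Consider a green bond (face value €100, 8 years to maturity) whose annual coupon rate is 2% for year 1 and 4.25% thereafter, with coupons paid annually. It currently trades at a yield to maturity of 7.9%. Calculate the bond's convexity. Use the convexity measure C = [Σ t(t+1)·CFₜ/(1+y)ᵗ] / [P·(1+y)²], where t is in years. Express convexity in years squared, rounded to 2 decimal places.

With y = 0.079:
  t   CF        PV=CF/(1+0.079)^t    t·PV        t(t+1)·PV
  1         2.00         1.8536         1.8536           3.7071
  2         4.25         3.6504         7.3009          21.9027
  3         4.25         3.3832        10.1495          40.5981
  4         4.25         3.1355        12.5419          62.7095
  5         4.25         2.9059        14.5295          87.1772
  6         4.25         2.6931        16.1589         113.1122
  7         4.25         2.4960        17.4718         139.7741
  8       104.25        56.7420       453.9359       4,085.4227
  Σ                     76.8597       533.9419       4,554.4037
P = 76.8597.
Convexity = Σ t(t+1)·PV / [P·(1+y)²] = 4,554.4037 / (76.8597 × 1.164241) = 50.89676.

50.90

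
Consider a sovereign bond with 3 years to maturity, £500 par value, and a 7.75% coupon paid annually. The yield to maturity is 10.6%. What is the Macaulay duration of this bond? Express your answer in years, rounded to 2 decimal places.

Periodic yield y = 0.106. Discount each cash flow and weight by its year:
  t   CF        PV=CF/(1+0.106)^t    t·PV
  1        38.75        35.0362        35.0362
  2        38.75        31.6783        63.3565
  3       538.75       398.2189     1,194.6568
  Σ                    464.9334     1,293.0495
Price P = Σ PV = 464.9334.
Macaulay duration = Σ(t·PV) / P = 1,293.0495 / 464.9334 = 2.78115 years.

2.78 years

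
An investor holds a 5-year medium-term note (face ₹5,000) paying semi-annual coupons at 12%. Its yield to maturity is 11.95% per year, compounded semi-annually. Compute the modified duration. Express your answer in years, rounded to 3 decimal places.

3.682 years

Periodic yield y = 0.05975. First find Macaulay duration:
  t   CF        PV=CF/(1+0.05975)^t    t·PV
  1       300.00       283.0856       283.0856
  2       300.00       267.1249       534.2498
  3       300.00       252.0641       756.1923
  4       300.00       237.8524       951.4096
  5       300.00       224.4420     1,122.2100
  6       300.00       211.7877     1,270.7261
  7       300.00       199.8468     1,398.9279
  8       300.00       188.5792     1,508.6338
  9       300.00       177.9469     1,601.5221
  10    5,300.00     2,966.4813    29,664.8132
  Σ                  5,009.2110    39,091.7704
P = 5,009.2110; Macaulay duration = 39,091.7704 / 5,009.2110 = 7.80398 half-year periods = 3.90199 years.
Modified duration = D_Mac / (1 + y) = 3.90199 / 1.05975 = 3.68199 years.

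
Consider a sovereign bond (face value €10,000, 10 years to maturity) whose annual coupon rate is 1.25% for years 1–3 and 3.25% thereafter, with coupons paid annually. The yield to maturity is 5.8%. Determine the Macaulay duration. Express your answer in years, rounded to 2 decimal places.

Periodic yield y = 0.058. Discount each cash flow and weight by its year:
  t   CF        PV=CF/(1+0.058)^t    t·PV
  1       125.00       118.1474       118.1474
  2       125.00       111.6706       223.3411
  3       125.00       105.5487       316.6462
  4       325.00       259.3825     1,037.5300
  5       325.00       245.1631     1,225.8153
  6       325.00       231.7231     1,390.3387
  7       325.00       219.0200     1,533.1397
  8       325.00       207.0132     1,656.1055
  9       325.00       195.6646     1,760.9818
  10   10,325.00     5,875.3451    58,753.4513
  Σ                  7,568.6783    68,015.4971
Price P = Σ PV = 7,568.6783.
Macaulay duration = Σ(t·PV) / P = 68,015.4971 / 7,568.6783 = 8.98644 years.

8.99 years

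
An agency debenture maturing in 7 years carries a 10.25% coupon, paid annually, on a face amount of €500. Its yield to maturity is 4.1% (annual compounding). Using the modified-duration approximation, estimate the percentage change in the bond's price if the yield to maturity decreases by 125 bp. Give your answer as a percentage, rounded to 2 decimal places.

+6.70%

Periodic yield y = 0.041. Modified duration first:
  t   CF        PV=CF/(1+0.041)^t    t·PV
  1        51.25        49.2315        49.2315
  2        51.25        47.2925        94.5850
  3        51.25        45.4299       136.2897
  4        51.25        43.6406       174.5625
  5        51.25        41.9218       209.6091
  6        51.25        40.2707       241.6244
  7       551.25       416.0960     2,912.6717
  Σ                    683.8831     3,818.5739
P = 683.8831; D_Mac = 5.58367 yrs; D_mod = 5.58367/(1+0.041) = 5.36375 yrs.
ΔP/P ≈ -D_mod · Δy = -5.36375 × (-0.0125) = +0.067047 = +6.7047%.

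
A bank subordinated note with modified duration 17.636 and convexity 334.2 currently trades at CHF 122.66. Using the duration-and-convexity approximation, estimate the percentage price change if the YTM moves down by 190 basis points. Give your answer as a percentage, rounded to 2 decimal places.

+39.54%

Duration effect: -D_mod·Δy = -17.636 × (-0.019) = +0.335084
Convexity effect: ½·C·(Δy)² = 0.5 × 334.2 × (-0.019)² = +0.0603231
ΔP/P ≈ +0.335084 + 0.0603231 = +0.3954071
= +39.54071%.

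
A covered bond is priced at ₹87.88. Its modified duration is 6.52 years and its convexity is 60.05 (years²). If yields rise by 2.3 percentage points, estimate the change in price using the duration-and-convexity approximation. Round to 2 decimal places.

-₹11.78

Duration effect: -D_mod·Δy = -6.52 × (+0.023) = -0.149960
Convexity effect: ½·C·(Δy)² = 0.5 × 60.05 × (0.023)² = +0.015883225
ΔP/P ≈ -0.149960 + 0.015883225 = -0.134076775
ΔP ≈ 87.88 × (-0.134076775) = -11.782666987.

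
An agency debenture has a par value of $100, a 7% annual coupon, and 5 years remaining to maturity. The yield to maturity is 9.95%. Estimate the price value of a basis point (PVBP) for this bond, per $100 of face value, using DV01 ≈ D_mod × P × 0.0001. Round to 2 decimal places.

Periodic yield y = 0.0995.
  t   CF        PV=CF/(1+0.0995)^t    t·PV
  1         7.00         6.3665         6.3665
  2         7.00         5.7904        11.5808
  3         7.00         5.2664        15.7991
  4         7.00         4.7898        19.1592
  5       107.00        66.5898       332.9489
  Σ                     88.8029       385.8546
P = 88.8029; D_Mac = 4.34507 yrs; D_mod = 3.95186 yrs.
DV01 ≈ 3.95186 × 88.8029 × 0.0001 = 0.035094.

$0.04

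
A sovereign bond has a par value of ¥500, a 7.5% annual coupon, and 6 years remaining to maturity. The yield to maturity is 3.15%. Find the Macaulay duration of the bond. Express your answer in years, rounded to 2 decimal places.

5.15 years

Periodic yield y = 0.0315. Discount each cash flow and weight by its year:
  t   CF        PV=CF/(1+0.0315)^t    t·PV
  1        37.50        36.3548        36.3548
  2        37.50        35.2446        70.4892
  3        37.50        34.1683       102.5049
  4        37.50        33.1249       132.4995
  5        37.50        32.1133       160.5666
  6       537.50       446.2344     2,677.4066
  Σ                    617.2404     3,179.8217
Price P = Σ PV = 617.2404.
Macaulay duration = Σ(t·PV) / P = 3,179.8217 / 617.2404 = 5.15167 years.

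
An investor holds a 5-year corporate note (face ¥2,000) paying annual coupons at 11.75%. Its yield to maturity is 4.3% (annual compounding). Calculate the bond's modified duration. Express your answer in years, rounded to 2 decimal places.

Periodic yield y = 0.043. First find Macaulay duration:
  t   CF        PV=CF/(1+0.043)^t    t·PV
  1       235.00       225.3116       225.3116
  2       235.00       216.0226       432.0453
  3       235.00       207.1166       621.3498
  4       235.00       198.5778       794.3111
  5     2,235.00     1,810.7395     9,053.6977
  Σ                  2,657.7682    11,126.7155
P = 2,657.7682; Macaulay duration = 11,126.7155 / 2,657.7682 = 4.18649 years.
Modified duration = D_Mac / (1 + y) = 4.18649 / 1.043 = 4.01389 years.

4.01 years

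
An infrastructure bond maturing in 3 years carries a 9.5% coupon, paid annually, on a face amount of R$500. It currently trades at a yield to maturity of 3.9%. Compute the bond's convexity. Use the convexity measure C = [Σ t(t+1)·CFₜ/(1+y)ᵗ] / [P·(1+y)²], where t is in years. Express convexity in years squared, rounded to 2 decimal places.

9.96

With y = 0.039:
  t   CF        PV=CF/(1+0.039)^t    t·PV        t(t+1)·PV
  1        47.50        45.7170        45.7170          91.4341
  2        47.50        44.0010        88.0020         264.0060
  3       547.50       488.1322     1,464.3967       5,857.5867
  Σ                    577.8503     1,598.1157       6,213.0268
P = 577.8503.
Convexity = Σ t(t+1)·PV / [P·(1+y)²] = 6,213.0268 / (577.8503 × 1.079521) = 9.95994.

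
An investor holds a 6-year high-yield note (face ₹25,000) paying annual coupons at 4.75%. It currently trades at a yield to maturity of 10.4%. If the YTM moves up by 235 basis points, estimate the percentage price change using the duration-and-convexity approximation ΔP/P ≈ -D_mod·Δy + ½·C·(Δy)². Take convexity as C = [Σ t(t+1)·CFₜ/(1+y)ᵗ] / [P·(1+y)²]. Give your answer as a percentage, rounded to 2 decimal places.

-10.37%

With y = 0.104:
  t   CF        PV=CF/(1+0.104)^t    t·PV        t(t+1)·PV
  1     1,187.50     1,075.6341     1,075.6341       2,151.2681
  2     1,187.50       974.3062     1,948.6124       5,845.8373
  3     1,187.50       882.5237     2,647.5712      10,590.2849
  4     1,187.50       799.3874     3,197.5498      15,987.7490
  5     1,187.50       724.0828     3,620.4142      21,722.4850
  6    26,187.50    14,463.7065    86,782.2389     607,475.6723
  Σ                 18,919.6408    99,272.0206     663,773.2966
P = 18,919.6408; D_Mac = 5.24704 yrs; D_mod = 4.75275 yrs; C = 28.78517.
Duration effect: -4.75275 × (+0.0235) = -0.111690
Convexity effect: 0.5 × 28.78517 × (0.0235)² = +0.0079483
ΔP/P ≈ -0.111690 + 0.0079483 = -0.103741 = -10.3741%.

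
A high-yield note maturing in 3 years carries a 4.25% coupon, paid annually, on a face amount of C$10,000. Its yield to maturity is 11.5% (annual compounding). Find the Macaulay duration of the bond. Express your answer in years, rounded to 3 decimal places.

2.866 years

Periodic yield y = 0.115. Discount each cash flow and weight by its year:
  t   CF        PV=CF/(1+0.115)^t    t·PV
  1       425.00       381.1659       381.1659
  2       425.00       341.8528       683.7057
  3    10,425.00     7,520.5822    22,561.7465
  Σ                  8,243.6009    23,626.6182
Price P = Σ PV = 8,243.6009.
Macaulay duration = Σ(t·PV) / P = 23,626.6182 / 8,243.6009 = 2.86606 years.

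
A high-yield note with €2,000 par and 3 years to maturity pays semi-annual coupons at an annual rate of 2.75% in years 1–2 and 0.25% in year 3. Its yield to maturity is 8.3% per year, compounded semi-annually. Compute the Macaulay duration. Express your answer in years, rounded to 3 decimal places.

2.894 years

Periodic yield y = 0.0415. Discount each cash flow and weight by its period:
  t   CF        PV=CF/(1+0.0415)^t    t·PV
  1        27.50        26.4042        26.4042
  2        27.50        25.3521        50.7042
  3        27.50        24.3419        73.0258
  4        27.50        23.3720        93.4879
  5         2.50         2.0401        10.2003
  6     2,002.50     1,568.9781     9,413.8685
  Σ                  1,670.4884     9,667.6910
Price P = Σ PV = 1,670.4884.
Macaulay duration = Σ(t·PV) / P = 9,667.6910 / 1,670.4884 = 5.78734 half-year periods.
In years: 5.78734 / 2 = 2.89367 years.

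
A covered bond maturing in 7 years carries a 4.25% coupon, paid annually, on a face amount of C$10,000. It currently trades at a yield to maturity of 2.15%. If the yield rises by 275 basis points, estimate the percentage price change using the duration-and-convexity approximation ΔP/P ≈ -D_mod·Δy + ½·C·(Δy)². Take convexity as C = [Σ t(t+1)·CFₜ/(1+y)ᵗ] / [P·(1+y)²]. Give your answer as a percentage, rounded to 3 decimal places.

With y = 0.0215:
  t   CF        PV=CF/(1+0.0215)^t    t·PV        t(t+1)·PV
  1       425.00       416.0548       416.0548         832.1096
  2       425.00       407.2979       814.5958       2,443.7875
  3       425.00       398.7253     1,196.1760       4,784.7039
  4       425.00       390.3332     1,561.3326       7,806.6632
  5       425.00       382.1176     1,910.5881      11,463.5289
  6       425.00       374.0750     2,244.4501      15,711.1507
  7    10,425.00     8,982.7118    62,878.9827     503,031.8617
  Σ                 11,351.3157    71,022.1802     546,073.8055
P = 11,351.3157; D_Mac = 6.25674 yrs; D_mod = 6.12505 yrs; C = 46.10292.
Duration effect: -6.12505 × (+0.0275) = -0.168439
Convexity effect: 0.5 × 46.10292 × (0.0275)² = +0.0174327
ΔP/P ≈ -0.168439 + 0.0174327 = -0.151006 = -15.1006%.

-15.101%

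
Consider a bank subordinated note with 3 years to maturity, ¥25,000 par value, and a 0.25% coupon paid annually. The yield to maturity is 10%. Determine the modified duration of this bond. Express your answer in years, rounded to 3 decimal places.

Periodic yield y = 0.1. First find Macaulay duration:
  t   CF        PV=CF/(1+0.1)^t    t·PV
  1        62.50        56.8182        56.8182
  2        62.50        51.6529       103.3058
  3    25,062.50    18,829.8272    56,489.4816
  Σ                 18,938.2983    56,649.6056
P = 18,938.2983; Macaulay duration = 56,649.6056 / 18,938.2983 = 2.99127 years.
Modified duration = D_Mac / (1 + y) = 2.99127 / 1.1 = 2.71934 years.

2.719 years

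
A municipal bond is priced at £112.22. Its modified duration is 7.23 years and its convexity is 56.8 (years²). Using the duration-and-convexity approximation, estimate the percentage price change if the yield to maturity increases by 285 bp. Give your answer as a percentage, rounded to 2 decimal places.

-18.30%

Duration effect: -D_mod·Δy = -7.23 × (+0.0285) = -0.206055
Convexity effect: ½·C·(Δy)² = 0.5 × 56.8 × (0.0285)² = +0.0230679
ΔP/P ≈ -0.206055 + 0.0230679 = -0.1829871
= -18.29871%.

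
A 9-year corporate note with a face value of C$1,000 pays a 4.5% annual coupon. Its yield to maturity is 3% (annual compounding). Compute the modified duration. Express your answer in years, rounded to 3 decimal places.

7.460 years

Periodic yield y = 0.03. First find Macaulay duration:
  t   CF        PV=CF/(1+0.03)^t    t·PV
  1        45.00        43.6893        43.6893
  2        45.00        42.4168        84.8336
  3        45.00        41.1814       123.5441
  4        45.00        39.9819       159.9277
  5        45.00        38.8174       194.0870
  6        45.00        37.6868       226.1207
  7        45.00        36.5891       256.1238
  8        45.00        35.5234       284.1873
  9     1,045.00       800.9055     7,208.1494
  Σ                  1,116.7916     8,580.6630
P = 1,116.7916; Macaulay duration = 8,580.6630 / 1,116.7916 = 7.68332 years.
Modified duration = D_Mac / (1 + y) = 7.68332 / 1.03 = 7.45953 years.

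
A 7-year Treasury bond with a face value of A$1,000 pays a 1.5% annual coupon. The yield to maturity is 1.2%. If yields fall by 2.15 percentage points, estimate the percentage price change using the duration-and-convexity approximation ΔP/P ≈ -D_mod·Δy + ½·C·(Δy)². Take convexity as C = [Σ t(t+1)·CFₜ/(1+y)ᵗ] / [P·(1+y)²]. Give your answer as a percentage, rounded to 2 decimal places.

With y = 0.012:
  t   CF        PV=CF/(1+0.012)^t    t·PV        t(t+1)·PV
  1        15.00        14.8221        14.8221          29.6443
  2        15.00        14.6464        29.2928          87.8783
  3        15.00        14.4727        43.4181         173.6725
  4        15.00        14.3011        57.2044         286.0218
  5        15.00        14.1315        70.6576         423.9454
  6        15.00        13.9639        83.7837         586.4858
  7     1,015.00       933.6895     6,535.8262      52,286.6096
  Σ                  1,020.0272     6,835.0048      53,874.2576
P = 1,020.0272; D_Mac = 6.70081 yrs; D_mod = 6.62135 yrs; C = 51.57135.
Duration effect: -6.62135 × (-0.0215) = +0.142359
Convexity effect: 0.5 × 51.57135 × (-0.0215)² = +0.0119194
ΔP/P ≈ +0.142359 + 0.0119194 = +0.154278 = +15.4278%.

+15.43%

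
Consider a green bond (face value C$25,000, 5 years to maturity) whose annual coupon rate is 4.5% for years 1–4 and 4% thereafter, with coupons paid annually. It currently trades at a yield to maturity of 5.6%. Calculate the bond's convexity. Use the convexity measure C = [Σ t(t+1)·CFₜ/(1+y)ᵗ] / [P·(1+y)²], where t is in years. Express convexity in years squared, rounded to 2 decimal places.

With y = 0.056:
  t   CF        PV=CF/(1+0.056)^t    t·PV        t(t+1)·PV
  1     1,125.00     1,065.3409     1,065.3409       2,130.6818
  2     1,125.00     1,008.8456     2,017.6911       6,053.0733
  3     1,125.00       955.3462     2,866.0385      11,464.1541
  4     1,125.00       904.6839     3,618.7355      18,093.6775
  5    26,000.00    19,799.4788    98,997.3938     593,984.3625
  Σ                 23,733.6953   108,565.1998     631,725.9492
P = 23,733.6953.
Convexity = Σ t(t+1)·PV / [P·(1+y)²] = 631,725.9492 / (23,733.6953 × 1.115136) = 23.86907.

23.87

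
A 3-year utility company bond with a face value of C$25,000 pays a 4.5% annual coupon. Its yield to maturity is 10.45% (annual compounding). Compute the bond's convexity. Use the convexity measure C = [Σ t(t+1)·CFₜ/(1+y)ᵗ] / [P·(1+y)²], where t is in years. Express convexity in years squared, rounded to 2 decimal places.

With y = 0.1045:
  t   CF        PV=CF/(1+0.1045)^t    t·PV        t(t+1)·PV
  1     1,125.00     1,018.5604     1,018.5604       2,037.1209
  2     1,125.00       922.1914     1,844.3829       5,533.1486
  3    26,125.00    19,389.1664    58,167.4993     232,669.9972
  Σ                 21,329.9183    61,030.4426     240,240.2666
P = 21,329.9183.
Convexity = Σ t(t+1)·PV / [P·(1+y)²] = 240,240.2666 / (21,329.9183 × 1.219920) = 9.23262.

9.23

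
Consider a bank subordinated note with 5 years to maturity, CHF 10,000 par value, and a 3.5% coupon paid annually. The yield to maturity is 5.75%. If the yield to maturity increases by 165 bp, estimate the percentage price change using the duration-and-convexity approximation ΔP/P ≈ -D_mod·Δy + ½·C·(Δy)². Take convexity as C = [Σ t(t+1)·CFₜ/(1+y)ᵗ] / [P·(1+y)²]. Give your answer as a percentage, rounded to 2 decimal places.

-6.93%

With y = 0.0575:
  t   CF        PV=CF/(1+0.0575)^t    t·PV        t(t+1)·PV
  1       350.00       330.9693       330.9693         661.9385
  2       350.00       312.9733       625.9466       1,877.8398
  3       350.00       295.9558       887.8675       3,551.4701
  4       350.00       279.8637     1,119.4547       5,597.2736
  5    10,350.00     7,825.9752    39,129.8762     234,779.2572
  Σ                  9,045.7373    42,094.1143     246,467.7793
P = 9,045.7373; D_Mac = 4.65348 yrs; D_mod = 4.40045 yrs; C = 24.36438.
Duration effect: -4.40045 × (+0.0165) = -0.072607
Convexity effect: 0.5 × 24.36438 × (0.0165)² = +0.0033166
ΔP/P ≈ -0.072607 + 0.0033166 = -0.069291 = -6.9291%.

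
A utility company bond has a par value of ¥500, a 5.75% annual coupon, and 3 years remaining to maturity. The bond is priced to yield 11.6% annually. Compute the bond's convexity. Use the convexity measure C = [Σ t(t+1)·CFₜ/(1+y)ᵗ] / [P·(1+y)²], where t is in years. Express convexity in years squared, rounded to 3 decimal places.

With y = 0.116:
  t   CF        PV=CF/(1+0.116)^t    t·PV        t(t+1)·PV
  1        28.75        25.7616        25.7616          51.5233
  2        28.75        23.0839        46.1678         138.5035
  3       528.75       380.4151     1,141.2454       4,564.9817
  Σ                    429.2607     1,213.1749       4,755.0085
P = 429.2607.
Convexity = Σ t(t+1)·PV / [P·(1+y)²] = 4,755.0085 / (429.2607 × 1.245456) = 8.89410.

8.894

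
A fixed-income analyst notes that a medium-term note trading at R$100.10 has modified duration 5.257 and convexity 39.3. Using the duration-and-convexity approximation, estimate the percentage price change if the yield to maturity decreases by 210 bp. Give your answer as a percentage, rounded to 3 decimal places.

+11.906%

Duration effect: -D_mod·Δy = -5.257 × (-0.021) = +0.110397
Convexity effect: ½·C·(Δy)² = 0.5 × 39.3 × (-0.021)² = +0.00866565
ΔP/P ≈ +0.110397 + 0.00866565 = +0.11906265
= +11.906265%.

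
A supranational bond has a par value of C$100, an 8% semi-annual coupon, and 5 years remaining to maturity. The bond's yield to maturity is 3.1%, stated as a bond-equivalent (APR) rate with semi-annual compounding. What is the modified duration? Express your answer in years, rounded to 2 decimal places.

4.24 years

Periodic yield y = 0.0155. First find Macaulay duration:
  t   CF        PV=CF/(1+0.0155)^t    t·PV
  1         4.00         3.9389         3.9389
  2         4.00         3.8788         7.7576
  3         4.00         3.8196        11.4589
  4         4.00         3.7613        15.0453
  5         4.00         3.7039        18.5195
  6         4.00         3.6474        21.8843
  7         4.00         3.5917        25.1419
  8         4.00         3.5369        28.2951
  9         4.00         3.4829        31.3461
  10      104.00        89.1731       891.7314
  Σ                    122.5346     1,055.1190
P = 122.5346; Macaulay duration = 1,055.1190 / 122.5346 = 8.61078 half-year periods = 4.30539 years.
Modified duration = D_Mac / (1 + y) = 4.30539 / 1.0155 = 4.23968 years.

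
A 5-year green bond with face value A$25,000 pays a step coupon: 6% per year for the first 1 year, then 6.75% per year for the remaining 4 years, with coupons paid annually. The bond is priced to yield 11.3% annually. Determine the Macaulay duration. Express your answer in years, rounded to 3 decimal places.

Periodic yield y = 0.113. Discount each cash flow and weight by its year:
  t   CF        PV=CF/(1+0.113)^t    t·PV
  1     1,500.00     1,347.7089     1,347.7089
  2     1,687.50     1,362.2394     2,724.4789
  3     1,687.50     1,223.9348     3,671.8044
  4     1,687.50     1,099.6719     4,398.6876
  5    26,687.50    15,625.4333    78,127.1667
  Σ                 20,658.9884    90,269.8465
Price P = Σ PV = 20,658.9884.
Macaulay duration = Σ(t·PV) / P = 90,269.8465 / 20,658.9884 = 4.36952 years.

4.370 years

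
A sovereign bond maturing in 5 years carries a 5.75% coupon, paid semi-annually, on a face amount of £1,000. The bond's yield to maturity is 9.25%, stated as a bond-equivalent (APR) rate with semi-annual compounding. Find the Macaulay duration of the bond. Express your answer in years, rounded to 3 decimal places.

Periodic yield y = 0.04625. Discount each cash flow and weight by its period:
  t   CF        PV=CF/(1+0.04625)^t    t·PV
  1        28.75        27.4791        27.4791
  2        28.75        26.2644        52.5287
  3        28.75        25.1033        75.3100
  4        28.75        23.9936        95.9745
  5        28.75        22.9330       114.6649
  6        28.75        21.9192       131.5153
  7        28.75        20.9503       146.6519
  8        28.75        20.0241       160.1932
  9        28.75        19.1390       172.2507
  10    1,028.75       654.5686     6,545.6855
  Σ                    862.3746     7,522.2539
Price P = Σ PV = 862.3746.
Macaulay duration = Σ(t·PV) / P = 7,522.2539 / 862.3746 = 8.72272 half-year periods.
In years: 8.72272 / 2 = 4.36136 years.

4.361 years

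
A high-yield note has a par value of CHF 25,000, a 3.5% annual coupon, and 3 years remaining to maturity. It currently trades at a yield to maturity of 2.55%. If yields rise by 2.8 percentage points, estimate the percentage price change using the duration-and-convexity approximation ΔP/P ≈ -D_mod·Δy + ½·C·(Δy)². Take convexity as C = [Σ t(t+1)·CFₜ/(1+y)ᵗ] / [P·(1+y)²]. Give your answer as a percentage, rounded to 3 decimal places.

-7.494%

With y = 0.0255:
  t   CF        PV=CF/(1+0.0255)^t    t·PV        t(t+1)·PV
  1       875.00       853.2423       853.2423       1,706.4846
  2       875.00       832.0257     1,664.0513       4,992.1540
  3    25,875.00    23,992.3818    71,977.1455     287,908.5819
  Σ                 25,677.6498    74,494.4391     294,607.2205
P = 25,677.6498; D_Mac = 2.90114 yrs; D_mod = 2.82900 yrs; C = 10.90980.
Duration effect: -2.82900 × (+0.028) = -0.079212
Convexity effect: 0.5 × 10.90980 × (0.028)² = +0.0042766
ΔP/P ≈ -0.079212 + 0.0042766 = -0.074935 = -7.4935%.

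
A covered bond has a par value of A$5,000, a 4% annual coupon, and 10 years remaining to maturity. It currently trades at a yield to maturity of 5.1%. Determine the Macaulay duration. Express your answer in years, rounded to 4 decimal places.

Periodic yield y = 0.051. Discount each cash flow and weight by its year:
  t   CF        PV=CF/(1+0.051)^t    t·PV
  1       200.00       190.2950       190.2950
  2       200.00       181.0609       362.1217
  3       200.00       172.2748       516.8245
  4       200.00       163.9152       655.6607
  5       200.00       155.9611       779.8057
  6       200.00       148.3931       890.3586
  7       200.00       141.1923       988.3460
  8       200.00       134.3409     1,074.7272
  9       200.00       127.8220     1,150.3978
  10    5,200.00     3,162.1042    31,621.0425
  Σ                  4,577.3595    38,229.5797
Price P = Σ PV = 4,577.3595.
Macaulay duration = Σ(t·PV) / P = 38,229.5797 / 4,577.3595 = 8.35188 years.

8.3519 years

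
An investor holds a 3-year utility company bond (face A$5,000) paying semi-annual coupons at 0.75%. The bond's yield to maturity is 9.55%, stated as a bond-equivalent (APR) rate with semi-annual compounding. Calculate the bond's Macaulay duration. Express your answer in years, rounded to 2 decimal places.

Periodic yield y = 0.04775. Discount each cash flow and weight by its period:
  t   CF        PV=CF/(1+0.04775)^t    t·PV
  1        18.75        17.8955        17.8955
  2        18.75        17.0799        34.1598
  3        18.75        16.3015        48.9046
  4        18.75        15.5586        62.2344
  5        18.75        14.8495        74.2477
  6     5,018.75     3,793.5826    22,761.4956
  Σ                  3,875.2677    22,998.9377
Price P = Σ PV = 3,875.2677.
Macaulay duration = Σ(t·PV) / P = 22,998.9377 / 3,875.2677 = 5.93480 half-year periods.
In years: 5.93480 / 2 = 2.96740 years.

2.97 years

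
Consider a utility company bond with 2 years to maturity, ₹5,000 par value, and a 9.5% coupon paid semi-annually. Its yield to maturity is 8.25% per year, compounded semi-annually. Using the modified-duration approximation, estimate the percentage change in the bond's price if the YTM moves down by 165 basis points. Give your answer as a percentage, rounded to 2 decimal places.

Periodic yield y = 0.04125. Modified duration first:
  t   CF        PV=CF/(1+0.04125)^t    t·PV
  1       237.50       228.0912       228.0912
  2       237.50       219.0552       438.1104
  3       237.50       210.3772       631.1315
  4     5,237.50     4,455.5773    17,822.3090
  Σ                  5,113.1009    19,119.6421
P = 5,113.1009; D_Mac = 3.73934 half-year periods = 1.86967 yrs; D_mod = 1.86967/(1+0.04125) = 1.79560 yrs.
ΔP/P ≈ -D_mod · Δy = -1.79560 × (-0.0165) = +0.029627 = +2.9627%.

+2.96%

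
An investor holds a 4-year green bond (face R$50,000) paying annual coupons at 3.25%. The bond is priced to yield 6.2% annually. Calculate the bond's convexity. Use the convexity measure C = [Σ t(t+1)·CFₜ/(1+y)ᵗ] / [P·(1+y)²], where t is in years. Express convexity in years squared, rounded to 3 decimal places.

With y = 0.062:
  t   CF        PV=CF/(1+0.062)^t    t·PV        t(t+1)·PV
  1     1,625.00     1,530.1318     1,530.1318       3,060.2637
  2     1,625.00     1,440.8021     2,881.6042       8,644.8126
  3     1,625.00     1,356.6875     4,070.0624      16,280.2497
  4    51,625.00    40,584.6680   162,338.6720     811,693.3601
  Σ                 44,912.2894   170,820.4705     839,678.6861
P = 44,912.2894.
Convexity = Σ t(t+1)·PV / [P·(1+y)²] = 839,678.6861 / (44,912.2894 × 1.127844) = 16.57673.

16.577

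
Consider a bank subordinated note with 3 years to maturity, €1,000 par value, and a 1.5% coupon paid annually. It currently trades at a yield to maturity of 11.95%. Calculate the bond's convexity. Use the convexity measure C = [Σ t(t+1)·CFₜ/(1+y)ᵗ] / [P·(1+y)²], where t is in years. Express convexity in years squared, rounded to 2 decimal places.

With y = 0.1195:
  t   CF        PV=CF/(1+0.1195)^t    t·PV        t(t+1)·PV
  1        15.00        13.3988        13.3988          26.7977
  2        15.00        11.9686        23.9372          71.8116
  3     1,015.00       723.4254     2,170.2762       8,681.1047
  Σ                    748.7928     2,207.6122       8,779.7139
P = 748.7928.
Convexity = Σ t(t+1)·PV / [P·(1+y)²] = 8,779.7139 / (748.7928 × 1.253280) = 9.35558.

9.36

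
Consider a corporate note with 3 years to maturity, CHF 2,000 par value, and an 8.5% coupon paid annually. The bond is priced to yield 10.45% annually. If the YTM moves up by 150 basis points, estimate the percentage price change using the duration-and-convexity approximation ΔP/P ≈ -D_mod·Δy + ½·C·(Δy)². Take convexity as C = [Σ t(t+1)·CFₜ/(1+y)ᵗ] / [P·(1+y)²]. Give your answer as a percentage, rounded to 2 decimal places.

With y = 0.1045:
  t   CF        PV=CF/(1+0.1045)^t    t·PV        t(t+1)·PV
  1       170.00       153.9158       153.9158         307.8316
  2       170.00       139.3534       278.7067         836.1202
  3     2,170.00     1,610.5068     4,831.5205      19,326.0821
  Σ                  1,903.7760     5,264.1431      20,470.0339
P = 1,903.7760; D_Mac = 2.76511 yrs; D_mod = 2.50349 yrs; C = 8.81396.
Duration effect: -2.50349 × (+0.015) = -0.037552
Convexity effect: 0.5 × 8.81396 × (0.015)² = +0.0009916
ΔP/P ≈ -0.037552 + 0.0009916 = -0.036561 = -3.6561%.

-3.66%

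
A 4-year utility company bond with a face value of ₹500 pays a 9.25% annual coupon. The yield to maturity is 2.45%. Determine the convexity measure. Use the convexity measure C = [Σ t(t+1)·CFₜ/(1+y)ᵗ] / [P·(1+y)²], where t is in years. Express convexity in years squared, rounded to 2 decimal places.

With y = 0.0245:
  t   CF        PV=CF/(1+0.0245)^t    t·PV        t(t+1)·PV
  1        46.25        45.1440        45.1440          90.2879
  2        46.25        44.0644        88.1288         264.3864
  3        46.25        43.0106       129.0319         516.1276
  4       546.25       495.8423     1,983.3693       9,916.8466
  Σ                    628.0613     2,245.6740      10,787.6485
P = 628.0613.
Convexity = Σ t(t+1)·PV / [P·(1+y)²] = 10,787.6485 / (628.0613 × 1.049600) = 16.36443.

16.36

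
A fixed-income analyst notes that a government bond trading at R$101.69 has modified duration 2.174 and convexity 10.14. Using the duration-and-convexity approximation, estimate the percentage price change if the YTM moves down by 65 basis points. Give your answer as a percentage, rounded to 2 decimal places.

+1.43%

Duration effect: -D_mod·Δy = -2.174 × (-0.0065) = +0.014131
Convexity effect: ½·C·(Δy)² = 0.5 × 10.14 × (-0.0065)² = +0.0002142075
ΔP/P ≈ +0.014131 + 0.0002142075 = +0.0143452075
= +1.43452075%.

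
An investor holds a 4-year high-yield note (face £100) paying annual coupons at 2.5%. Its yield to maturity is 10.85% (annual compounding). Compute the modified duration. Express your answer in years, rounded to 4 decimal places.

3.4540 years

Periodic yield y = 0.1085. First find Macaulay duration:
  t   CF        PV=CF/(1+0.1085)^t    t·PV
  1         2.50         2.2553         2.2553
  2         2.50         2.0346         4.0691
  3         2.50         1.8354         5.5062
  4       102.50        67.8861       271.5445
  Σ                     74.0114       283.3752
P = 74.0114; Macaulay duration = 283.3752 / 74.0114 = 3.82880 years.
Modified duration = D_Mac / (1 + y) = 3.82880 / 1.1085 = 3.45404 years.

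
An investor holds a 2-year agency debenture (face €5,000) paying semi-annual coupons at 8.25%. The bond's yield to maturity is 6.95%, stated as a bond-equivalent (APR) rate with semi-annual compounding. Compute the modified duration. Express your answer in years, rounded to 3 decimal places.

1.822 years

Periodic yield y = 0.03475. First find Macaulay duration:
  t   CF        PV=CF/(1+0.03475)^t    t·PV
  1       206.25       199.3235       199.3235
  2       206.25       192.6296       385.2593
  3       206.25       186.1605       558.4816
  4     5,206.25     4,541.3323    18,165.3291
  Σ                  5,119.4460    19,308.3935
P = 5,119.4460; Macaulay duration = 19,308.3935 / 5,119.4460 = 3.77158 half-year periods = 1.88579 years.
Modified duration = D_Mac / (1 + y) = 1.88579 / 1.03475 = 1.82246 years.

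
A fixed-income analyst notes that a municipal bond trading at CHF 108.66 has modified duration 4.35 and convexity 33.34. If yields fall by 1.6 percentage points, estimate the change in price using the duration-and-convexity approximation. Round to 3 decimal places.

Duration effect: -D_mod·Δy = -4.35 × (-0.016) = +0.069600
Convexity effect: ½·C·(Δy)² = 0.5 × 33.34 × (-0.016)² = +0.00426752
ΔP/P ≈ +0.069600 + 0.00426752 = +0.07386752
ΔP ≈ 108.66 × (+0.07386752) = +8.0264447232.

+CHF 8.026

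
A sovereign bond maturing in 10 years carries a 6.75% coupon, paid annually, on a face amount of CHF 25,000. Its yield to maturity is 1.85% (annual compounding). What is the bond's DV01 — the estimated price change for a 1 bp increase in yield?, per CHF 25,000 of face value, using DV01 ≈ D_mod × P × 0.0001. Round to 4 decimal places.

CHF 28.4581

Periodic yield y = 0.0185.
  t   CF        PV=CF/(1+0.0185)^t    t·PV
  1     1,687.50     1,656.8483     1,656.8483
  2     1,687.50     1,626.7534     3,253.5067
  3     1,687.50     1,597.2051     4,791.6152
  4     1,687.50     1,568.1935     6,272.7740
  5     1,687.50     1,539.7089     7,698.5444
  6     1,687.50     1,511.7417     9,070.4500
  7     1,687.50     1,484.2824    10,389.9770
  8     1,687.50     1,457.3220    11,658.5758
  9     1,687.50     1,430.8512    12,877.6611
  10   26,687.50    22,217.6213   222,176.2125
  Σ                 36,090.5277   289,846.1651
P = 36,090.5277; D_Mac = 8.03109 yrs; D_mod = 7.88521 yrs.
DV01 ≈ 7.88521 × 36,090.5277 × 0.0001 = 28.458141.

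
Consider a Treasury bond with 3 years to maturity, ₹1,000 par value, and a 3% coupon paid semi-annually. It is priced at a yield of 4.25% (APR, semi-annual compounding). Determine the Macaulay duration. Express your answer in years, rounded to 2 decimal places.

Periodic yield y = 0.02125. Discount each cash flow and weight by its period:
  t   CF        PV=CF/(1+0.02125)^t    t·PV
  1        15.00        14.6879        14.6879
  2        15.00        14.3823        28.7645
  3        15.00        14.0830        42.2490
  4        15.00        13.7900        55.1598
  5        15.00        13.5030        67.5151
  6     1,015.00       894.6921     5,368.1529
  Σ                    965.1383     5,576.5292
Price P = Σ PV = 965.1383.
Macaulay duration = Σ(t·PV) / P = 5,576.5292 / 965.1383 = 5.77796 half-year periods.
In years: 5.77796 / 2 = 2.88898 years.

2.89 years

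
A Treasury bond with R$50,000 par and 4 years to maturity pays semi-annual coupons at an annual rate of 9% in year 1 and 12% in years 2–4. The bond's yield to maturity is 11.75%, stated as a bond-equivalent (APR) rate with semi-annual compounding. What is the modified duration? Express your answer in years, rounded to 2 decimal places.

3.18 years

Periodic yield y = 0.05875. First find Macaulay duration:
  t   CF        PV=CF/(1+0.05875)^t    t·PV
  1     2,250.00     2,125.1476     2,125.1476
  2     2,250.00     2,007.2232     4,014.4464
  3     3,000.00     2,527.7900     7,583.3699
  4     3,000.00     2,387.5230     9,550.0919
  5     3,000.00     2,255.0394    11,275.1971
  6     3,000.00     2,129.9074    12,779.4442
  7     3,000.00     2,011.7189    14,082.0321
  8    53,000.00    33,568.2331   268,545.8652
  Σ                 49,012.5825   329,955.5944
P = 49,012.5825; Macaulay duration = 329,955.5944 / 49,012.5825 = 6.73206 half-year periods = 3.36603 years.
Modified duration = D_Mac / (1 + y) = 3.36603 / 1.05875 = 3.17925 years.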